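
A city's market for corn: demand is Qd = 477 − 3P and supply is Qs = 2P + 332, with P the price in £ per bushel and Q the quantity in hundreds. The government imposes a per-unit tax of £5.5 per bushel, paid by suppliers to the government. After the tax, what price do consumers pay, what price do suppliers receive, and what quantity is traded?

Consumers pay £31.2; suppliers receive £25.7; quantity = 383.4.

Without the tax, 477 − 3P = 2P + 332 gives 5P = 145, so P* = £29 and Q* = 390.
With the tax collected from suppliers, supply shifts: Qs = 2(P − 5.5) + 332.
Solving gives Q = 383.4 with consumers paying £31.2 and suppliers receiving £25.7 (the £5.5 wedge).
The less price-elastic side of the market bears the larger share of a per-unit tax.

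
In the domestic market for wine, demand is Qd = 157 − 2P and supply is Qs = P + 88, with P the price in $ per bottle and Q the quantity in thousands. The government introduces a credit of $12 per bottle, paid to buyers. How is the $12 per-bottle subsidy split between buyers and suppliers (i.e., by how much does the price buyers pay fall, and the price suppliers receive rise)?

Buyers gain $4 per bottle; suppliers gain $8 per bottle.

Without the subsidy, 157 − 2P = P + 88 gives 3P = 69, so P* = $23 and Q* = 111.
With a per-unit subsidy paid to buyers, each effectively pays P − 12, so demand becomes Qd = 157 − 2(P − 12).
New equilibrium: buyers pay $19, suppliers receive $31, Q = 119. (Wedge: Pb − Ps = −12.)
Gain to buyers: $4; to suppliers: $8. (They sum to $12.)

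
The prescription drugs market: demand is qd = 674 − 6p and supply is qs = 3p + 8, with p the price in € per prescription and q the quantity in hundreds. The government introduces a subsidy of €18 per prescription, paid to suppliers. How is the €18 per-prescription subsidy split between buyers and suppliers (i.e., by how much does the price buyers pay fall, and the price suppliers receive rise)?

Buyers gain €6 per prescription; suppliers gain €12 per prescription.

Without the subsidy, 674 − 6p = 3p + 8 gives 9p = 666, so p* = €74 and q* = 230.
With a per-unit subsidy paid to suppliers, each receives p + 18 per unit sold, so supply becomes qs = 3(p + 18) + 8.
New equilibrium: buyers pay €68, suppliers receive €86, q = 266. (Wedge: pb − ps = −18.)
Gain to buyers: €6; to suppliers: €12. (They sum to €18.)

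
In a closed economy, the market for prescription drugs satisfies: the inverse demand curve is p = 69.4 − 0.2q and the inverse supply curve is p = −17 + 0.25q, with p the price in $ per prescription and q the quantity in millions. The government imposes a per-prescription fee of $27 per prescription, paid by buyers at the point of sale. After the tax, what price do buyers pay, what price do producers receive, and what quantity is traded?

Buyers pay $43; producers receive $16; quantity = 132.

Rewrite in direct form: qd = 347 − 5p and qs = 4p + 68.
Without the tax, 347 − 5p = 4p + 68 gives 9p = 279, so p* = $31 and q* = 192.
With the tax collected from buyers, demand (in seller-price terms) shifts: qd = 347 − 5(p + 27).
Solving gives q = 132 with buyers paying $43 and producers receiving $16 (the $27 wedge).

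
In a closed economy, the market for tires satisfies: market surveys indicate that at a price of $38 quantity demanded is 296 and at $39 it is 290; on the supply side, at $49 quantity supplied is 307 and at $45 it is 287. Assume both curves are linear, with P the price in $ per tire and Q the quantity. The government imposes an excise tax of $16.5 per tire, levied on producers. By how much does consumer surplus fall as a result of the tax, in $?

Consumer surplus falls by $1871.25.

Demand slope: (290 − 296)/(39 − 38) = -6, so Qd = 524 − 6P.
Supply slope: (287 − 307)/(45 − 49) = 5, so Qs = 5P + 62.
Before the tax: set 524 − 6P = 5P + 62 → P* = $42, Q* = 272.
With the tax collected from producers, supply shifts: Qs = 5(P − 16.5) + 62.
New equilibrium: consumers pay $49.5, producers receive $33, Q = 227. (Wedge: Pb − Ps = 16.5.)
ΔCS is the trapezoid between Q = 227 and Q = 272 of height $7.5: ½ · (272 + 227) · 7.5 = $1871.25.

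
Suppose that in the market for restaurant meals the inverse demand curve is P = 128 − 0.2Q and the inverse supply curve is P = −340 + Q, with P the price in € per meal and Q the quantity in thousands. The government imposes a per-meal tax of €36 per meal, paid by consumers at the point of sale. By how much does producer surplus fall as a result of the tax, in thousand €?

Producer surplus falls by €11250 thousand.

Inverting to Q(P) form: Qd = 640 − 5P; Qs = P + 340.
Without the tax, 640 − 5P = P + 340 gives 6P = 300, so P* = €50 and Q* = 390.
With the tax collected from consumers, demand (in seller-price terms) shifts: Qd = 640 − 5(P + 36).
New equilibrium: consumers pay €56, sellers receive €20, Q = 360. (Wedge: Pb − Ps = 36.)
ΔPS is the trapezoid between Q = 360 and Q = 390 of height €30: ½ · (390 + 360) · 30 = €11250.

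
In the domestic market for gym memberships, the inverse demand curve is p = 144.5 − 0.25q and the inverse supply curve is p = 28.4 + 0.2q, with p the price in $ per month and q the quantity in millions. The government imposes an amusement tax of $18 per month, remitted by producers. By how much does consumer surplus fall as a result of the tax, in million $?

Rewrite in direct form: qd = 578 − 4p and qs = 5p − 142.
Before the tax: set 578 − 4p = 5p − 142 → p* = $80, q* = 258.
With the tax collected from producers, supply shifts: qs = 5(p − 18) − 142.
New equilibrium: consumers pay $90, producers receive $72, q = 218. (Wedge: pb − ps = 18.)
ΔCS is the trapezoid between Q = 218 and Q = 258 of height $10: ½ · (258 + 218) · 10 = $2380.

Consumer surplus falls by $2380 million.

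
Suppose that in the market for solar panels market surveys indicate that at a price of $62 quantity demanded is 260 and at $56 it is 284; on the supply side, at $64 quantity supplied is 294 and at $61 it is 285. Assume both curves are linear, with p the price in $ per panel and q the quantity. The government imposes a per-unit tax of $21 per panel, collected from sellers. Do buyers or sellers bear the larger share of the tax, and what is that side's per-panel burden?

Sellers bear the larger share: $12 per panel.

Demand slope: (284 − 260)/(56 − 62) = -4, so qd = 508 − 4p.
Supply slope: (285 − 294)/(61 − 64) = 3, so qs = 3p + 102.
Without the tax, 508 − 4p = 3p + 102 gives 7p = 406, so p* = $58 and q* = 276.
With the tax collected from sellers, supply shifts: qs = 3(p − 21) + 102.
New equilibrium: buyers pay $67, sellers receive $46, q = 240. (Wedge: pb − ps = 21.)
Per-panel burden: buyers $9, sellers $12.
Sellers take the larger share because supply is less price-elastic here (demand slope 4 vs supply slope 3).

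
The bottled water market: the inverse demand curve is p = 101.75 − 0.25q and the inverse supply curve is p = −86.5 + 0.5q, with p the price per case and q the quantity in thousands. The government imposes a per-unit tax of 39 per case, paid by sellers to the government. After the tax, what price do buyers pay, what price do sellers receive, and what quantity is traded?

Inverting to q(p) form: qd = 407 − 4p; qs = 2p + 173.
Before the tax: set 407 − 4p = 2p + 173 → p* = 39, q* = 251.
With the tax collected from sellers, supply shifts: qs = 2(p − 39) + 173.
New equilibrium: buyers pay 52, sellers receive 13, q = 199. (Wedge: pb − ps = 39.)

Buyers pay 52; sellers receive 13; quantity = 199.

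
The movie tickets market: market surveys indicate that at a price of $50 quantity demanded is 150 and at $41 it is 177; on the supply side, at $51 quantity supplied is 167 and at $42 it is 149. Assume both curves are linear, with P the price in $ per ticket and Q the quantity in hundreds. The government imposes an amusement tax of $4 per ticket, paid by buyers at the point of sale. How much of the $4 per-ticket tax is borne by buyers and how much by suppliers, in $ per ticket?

Buyers bear $1.6 per ticket; suppliers bear $2.4 per ticket.

Demand slope: (177 − 150)/(41 − 50) = -3, so Qd = 300 − 3P.
Supply slope: (149 − 167)/(42 − 51) = 2, so Qs = 2P + 65.
Before the tax: set 300 − 3P = 2P + 65 → P* = $47, Q* = 159.
With the tax collected from buyers, demand (in seller-price terms) shifts: Qd = 300 − 3(P + 4).
Solving gives Q = 154.2 with buyers paying $48.6 and suppliers receiving $44.6 (the $4 wedge).
Burden on buyers: $1.6; on suppliers: $2.4. (They sum to $4.)
The less price-elastic side of the market bears the larger share of a per-unit tax.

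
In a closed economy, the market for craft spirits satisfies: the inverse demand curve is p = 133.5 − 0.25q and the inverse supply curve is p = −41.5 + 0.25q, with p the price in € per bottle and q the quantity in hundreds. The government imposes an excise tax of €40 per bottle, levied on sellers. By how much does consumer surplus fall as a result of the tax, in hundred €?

Consumer surplus falls by €6200 hundred.

Inverting to q(p) form: qd = 534 − 4p; qs = 4p + 166.
Before the tax: set 534 − 4p = 4p + 166 → p* = €46, q* = 350.
With the tax collected from sellers, supply shifts: qs = 4(p − 40) + 166.
Solving gives q = 270 with consumers paying €66 and sellers receiving €26 (the €40 wedge).
ΔCS is the trapezoid between Q = 270 and Q = 350 of height €20: ½ · (350 + 270) · 20 = €6200.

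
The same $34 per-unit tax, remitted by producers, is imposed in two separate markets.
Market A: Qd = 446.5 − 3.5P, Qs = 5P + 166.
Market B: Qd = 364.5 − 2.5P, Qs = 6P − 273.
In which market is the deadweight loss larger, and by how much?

Market A: pre-tax P* = $33, Q* = 331; post-tax Q = 261; deadweight loss = $1190.
Market B: pre-tax P* = $75, Q* = 177; post-tax Q = 117; deadweight loss = $1020.
Difference: $1190 vs $1020 → market A is larger by $170.

Market A, by $170.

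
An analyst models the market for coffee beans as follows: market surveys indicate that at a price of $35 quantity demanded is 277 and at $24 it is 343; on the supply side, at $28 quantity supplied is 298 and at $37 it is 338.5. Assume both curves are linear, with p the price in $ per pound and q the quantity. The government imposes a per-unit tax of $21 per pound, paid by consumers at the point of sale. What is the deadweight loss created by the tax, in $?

Demand slope: (343 − 277)/(24 − 35) = -6, so qd = 487 − 6p.
Supply slope: (338.5 − 298)/(37 − 28) = 4.5, so qs = 4.5p + 172.
Without the tax, 487 − 6p = 4.5p + 172 gives 10.5p = 315, so p* = $30 and q* = 307.
With the tax collected from consumers, demand (in seller-price terms) shifts: qd = 487 − 6(p + 21).
New equilibrium: consumers pay $39, sellers receive $18, q = 253. (Wedge: pb − ps = 21.)
Quantity falls by |ΔQ| = |307 − 253| = 54.
DWL = ½ · t · |ΔQ| = ½ · 21 · 54 = $567.

Deadweight loss = $567.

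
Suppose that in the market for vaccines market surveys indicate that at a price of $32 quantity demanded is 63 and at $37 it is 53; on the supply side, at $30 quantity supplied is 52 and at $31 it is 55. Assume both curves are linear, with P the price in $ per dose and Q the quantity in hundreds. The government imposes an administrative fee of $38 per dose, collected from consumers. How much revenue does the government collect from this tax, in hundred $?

Tax revenue = $585.2 hundred.

Demand slope: (53 − 63)/(37 − 32) = -2, so Qd = 127 − 2P.
Supply slope: (55 − 52)/(31 − 30) = 3, so Qs = 3P − 38.
Without the tax, 127 − 2P = 3P − 38 gives 5P = 165, so P* = $33 and Q* = 61.
With the tax collected from consumers, demand (in seller-price terms) shifts: Qd = 127 − 2(P + 38).
Solving gives Q = 15.4 with consumers paying $55.8 and producers receiving $17.8 (the $38 wedge).
Revenue = t · Q = 38 · 15.4 = $585.2.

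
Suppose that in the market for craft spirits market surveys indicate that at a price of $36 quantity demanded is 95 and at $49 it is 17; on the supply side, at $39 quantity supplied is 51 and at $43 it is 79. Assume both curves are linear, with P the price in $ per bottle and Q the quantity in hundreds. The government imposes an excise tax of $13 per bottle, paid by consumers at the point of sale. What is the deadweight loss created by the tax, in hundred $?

Demand slope: (17 − 95)/(49 − 36) = -6, so Qd = 311 − 6P.
Supply slope: (79 − 51)/(43 − 39) = 7, so Qs = 7P − 222.
Before the tax: set 311 − 6P = 7P − 222 → P* = $41, Q* = 65.
With the tax collected from consumers, demand (in seller-price terms) shifts: Qd = 311 − 6(P + 13).
Solving gives Q = 23 with consumers paying $48 and producers receiving $35 (the $13 wedge).
Quantity falls by |ΔQ| = |65 − 23| = 42.
DWL = ½ · t · |ΔQ| = ½ · 13 · 42 = $273.

Deadweight loss = $273 hundred.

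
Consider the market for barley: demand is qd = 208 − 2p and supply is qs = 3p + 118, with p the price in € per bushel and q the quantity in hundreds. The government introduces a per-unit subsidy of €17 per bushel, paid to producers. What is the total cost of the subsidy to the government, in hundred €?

Without the subsidy, 208 − 2p = 3p + 118 gives 5p = 90, so p* = €18 and q* = 172.
With a per-unit subsidy paid to producers, each receives p + 17 per unit sold, so supply becomes qs = 3(p + 17) + 118.
Solving gives q = 192.4 with buyers paying €7.8 and producers receiving €24.8 (the €17 wedge).
Outlay = t · Q = 17 · 192.4 = €3270.8.

Government outlay = €3270.8 hundred.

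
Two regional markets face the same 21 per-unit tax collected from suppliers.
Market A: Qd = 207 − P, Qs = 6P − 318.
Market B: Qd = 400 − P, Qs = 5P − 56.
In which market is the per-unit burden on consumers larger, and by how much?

Market A, by 0.5.

Market A: pre-tax P* = 75, Q* = 132; post-tax Q = 114; per-unit burden on consumers = 18.
Market B: pre-tax P* = 76, Q* = 324; post-tax Q = 306.5; per-unit burden on consumers = 17.5.
Difference: 18 vs 17.5 → market A is larger by 0.5.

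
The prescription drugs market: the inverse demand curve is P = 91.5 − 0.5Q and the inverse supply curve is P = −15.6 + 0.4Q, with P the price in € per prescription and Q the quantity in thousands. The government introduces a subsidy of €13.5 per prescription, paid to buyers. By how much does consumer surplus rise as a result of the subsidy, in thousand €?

Rewrite in direct form: Qd = 183 − 2P and Qs = 2.5P + 39.
Without the subsidy, 183 − 2P = 2.5P + 39 gives 4.5P = 144, so P* = €32 and Q* = 119.
With a per-unit subsidy paid to buyers, each effectively pays P − 13.5, so demand becomes Qd = 183 − 2(P − 13.5).
New equilibrium: buyers pay €24.5, suppliers receive €38, Q = 134. (Wedge: Pb − Ps = −13.5.)
ΔCS is the trapezoid between Q = 134 and Q = 119 of height €7.5: ½ · (119 + 134) · 7.5 = €948.75.

Consumer surplus rises by €948.75 thousand.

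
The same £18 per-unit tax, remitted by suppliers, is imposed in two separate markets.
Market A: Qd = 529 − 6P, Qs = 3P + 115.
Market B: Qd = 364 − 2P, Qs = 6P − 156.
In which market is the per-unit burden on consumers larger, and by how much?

Market B, by £7.5.

Market A: pre-tax P* = £46, Q* = 253; post-tax Q = 217; per-unit burden on consumers = £6.
Market B: pre-tax P* = £65, Q* = 234; post-tax Q = 207; per-unit burden on consumers = £13.5.
Difference: £6 vs £13.5 → market B is larger by £7.5.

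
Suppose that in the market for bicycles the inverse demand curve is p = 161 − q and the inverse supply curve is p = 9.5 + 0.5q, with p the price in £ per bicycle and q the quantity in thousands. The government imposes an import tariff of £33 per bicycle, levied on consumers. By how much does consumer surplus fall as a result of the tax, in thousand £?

Rewrite in direct form: qd = 161 − p and qs = 2p − 19.
Without the tax, 161 − p = 2p − 19 gives 3p = 180, so p* = £60 and q* = 101.
With the tax collected from consumers, demand (in seller-price terms) shifts: qd = 161 − (p + 33).
New equilibrium: consumers pay £82, producers receive £49, q = 79. (Wedge: pb − ps = 33.)
ΔCS is the trapezoid between Q = 79 and Q = 101 of height £22: ½ · (101 + 79) · 22 = £1980.

Consumer surplus falls by £1980 thousand.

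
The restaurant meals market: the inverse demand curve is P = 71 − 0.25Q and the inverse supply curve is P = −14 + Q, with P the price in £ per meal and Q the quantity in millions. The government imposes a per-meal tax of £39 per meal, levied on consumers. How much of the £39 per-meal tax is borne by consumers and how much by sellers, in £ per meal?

Inverting to Q(P) form: Qd = 284 − 4P; Qs = P + 14.
Without the tax, 284 − 4P = P + 14 gives 5P = 270, so P* = £54 and Q* = 68.
With the tax collected from consumers, demand (in seller-price terms) shifts: Qd = 284 − 4(P + 39).
New equilibrium: consumers pay £61.8, sellers receive £22.8, Q = 36.8. (Wedge: Pb − Ps = 39.)
Burden on consumers: £7.8; on sellers: £31.2. (They sum to £39.)
The less price-elastic side of the market bears the larger share of a per-unit tax.

Consumers bear £7.8 per meal; sellers bear £31.2 per meal.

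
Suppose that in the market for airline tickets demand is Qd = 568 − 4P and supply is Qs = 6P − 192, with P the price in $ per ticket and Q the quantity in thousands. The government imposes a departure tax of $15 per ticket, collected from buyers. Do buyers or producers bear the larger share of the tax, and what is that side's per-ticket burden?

Without the tax, 568 − 4P = 6P − 192 gives 10P = 760, so P* = $76 and Q* = 264.
With the tax collected from buyers, demand (in seller-price terms) shifts: Qd = 568 − 4(P + 15).
New equilibrium: buyers pay $85, producers receive $70, Q = 228. (Wedge: Pb − Ps = 15.)
Per-ticket burden: buyers $9, producers $6.
Buyers take the larger share because demand is less price-elastic here (demand slope 4 vs supply slope 6).
The less price-elastic side of the market bears the larger share of a per-unit tax.

Buyers bear the larger share: $9 per ticket.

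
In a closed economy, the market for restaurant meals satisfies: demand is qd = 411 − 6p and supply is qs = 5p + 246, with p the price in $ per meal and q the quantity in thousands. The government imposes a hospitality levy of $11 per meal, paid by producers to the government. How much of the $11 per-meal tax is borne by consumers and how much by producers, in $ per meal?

Consumers bear $5 per meal; producers bear $6 per meal.

Without the tax, 411 − 6p = 5p + 246 gives 11p = 165, so p* = $15 and q* = 321.
With the tax collected from producers, supply shifts: qs = 5(p − 11) + 246.
New equilibrium: consumers pay $20, producers receive $9, q = 291. (Wedge: pb − ps = 11.)
Burden on consumers: $5; on producers: $6. (They sum to $11.)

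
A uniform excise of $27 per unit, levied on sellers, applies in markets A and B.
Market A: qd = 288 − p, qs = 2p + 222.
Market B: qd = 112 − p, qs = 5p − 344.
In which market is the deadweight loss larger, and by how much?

Market B, by $60.75.

Market A: pre-tax p* = $22, q* = 266; post-tax q = 248; deadweight loss = $243.
Market B: pre-tax p* = $76, q* = 36; post-tax q = 13.5; deadweight loss = $303.75.
Difference: $243 vs $303.75 → market B is larger by $60.75.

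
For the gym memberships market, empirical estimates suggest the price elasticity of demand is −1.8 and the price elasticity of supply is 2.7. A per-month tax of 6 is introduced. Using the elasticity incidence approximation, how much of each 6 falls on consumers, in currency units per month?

Incidence ratio: consumers' share ≈ εs / (εs + |εd|) = 2.7 / (2.7 + 1.8) = 0.6.
So consumers bear ≈ 0.6 × 6 = 3.6; sellers bear 2.4.

Consumers bear ≈ 3.6 per month.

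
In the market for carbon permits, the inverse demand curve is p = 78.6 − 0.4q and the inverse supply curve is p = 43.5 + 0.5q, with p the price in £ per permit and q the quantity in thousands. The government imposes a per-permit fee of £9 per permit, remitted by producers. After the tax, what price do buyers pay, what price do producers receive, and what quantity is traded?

Rewrite in direct form: qd = 196.5 − 2.5p and qs = 2p − 87.
Without the tax, 196.5 − 2.5p = 2p − 87 gives 4.5p = 283.5, so p* = £63 and q* = 39.
With the tax collected from producers, supply shifts: qs = 2(p − 9) − 87.
New equilibrium: buyers pay £67, producers receive £58, q = 29. (Wedge: pb − ps = 9.)

Buyers pay £67; producers receive £58; quantity = 29.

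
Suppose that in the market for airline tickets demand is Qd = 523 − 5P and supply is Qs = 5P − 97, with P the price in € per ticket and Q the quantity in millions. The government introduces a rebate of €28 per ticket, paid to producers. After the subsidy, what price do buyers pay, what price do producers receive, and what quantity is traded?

Buyers pay €48; producers receive €76; quantity = 283.

Before the subsidy: set 523 − 5P = 5P − 97 → P* = €62, Q* = 213.
With a per-unit subsidy paid to producers, each receives P + 28 per unit sold, so supply becomes Qs = 5(P + 28) − 97.
New equilibrium: buyers pay €48, producers receive €76, Q = 283. (Wedge: Pb − Ps = −28.)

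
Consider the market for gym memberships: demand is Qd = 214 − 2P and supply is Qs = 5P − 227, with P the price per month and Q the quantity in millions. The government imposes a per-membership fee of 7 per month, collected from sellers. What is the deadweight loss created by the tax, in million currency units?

Before the tax: set 214 − 2P = 5P − 227 → P* = 63, Q* = 88.
With the tax collected from sellers, supply shifts: Qs = 5(P − 7) − 227.
Solving gives Q = 78 with consumers paying 68 and sellers receiving 61 (the 7 wedge).
Quantity falls by |ΔQ| = |88 − 78| = 10.
DWL = ½ · t · |ΔQ| = ½ · 7 · 10 = 35.

Deadweight loss = 35 million.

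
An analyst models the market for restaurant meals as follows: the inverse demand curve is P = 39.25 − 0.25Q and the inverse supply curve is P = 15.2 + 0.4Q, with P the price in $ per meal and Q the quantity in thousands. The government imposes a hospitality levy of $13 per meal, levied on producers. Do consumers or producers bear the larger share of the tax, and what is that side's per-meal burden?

Inverting to Q(P) form: Qd = 157 − 4P; Qs = 2.5P − 38.
Before the tax: set 157 − 4P = 2.5P − 38 → P* = $30, Q* = 37.
With the tax collected from producers, supply shifts: Qs = 2.5(P − 13) − 38.
New equilibrium: consumers pay $35, producers receive $22, Q = 17. (Wedge: Pb − Ps = 13.)
Per-meal burden: consumers $5, producers $8.
Producers take the larger share because supply is less price-elastic here (demand slope 4 vs supply slope 2.5).
The less price-elastic side of the market bears the larger share of a per-unit tax.

Producers bear the larger share: $8 per meal.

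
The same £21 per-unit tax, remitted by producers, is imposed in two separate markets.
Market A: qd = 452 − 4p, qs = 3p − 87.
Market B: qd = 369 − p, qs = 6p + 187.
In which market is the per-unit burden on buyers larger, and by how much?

Market A: pre-tax p* = £77, q* = 144; post-tax q = 108; per-unit burden on buyers = £9.
Market B: pre-tax p* = £26, q* = 343; post-tax q = 325; per-unit burden on buyers = £18.
Difference: £9 vs £18 → market B is larger by £9.

Market B, by £9.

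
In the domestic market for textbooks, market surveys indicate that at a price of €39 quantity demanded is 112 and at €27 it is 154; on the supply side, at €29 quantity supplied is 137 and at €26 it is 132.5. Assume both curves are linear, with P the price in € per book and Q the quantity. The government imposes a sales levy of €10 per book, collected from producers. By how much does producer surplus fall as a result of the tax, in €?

Demand slope: (154 − 112)/(27 − 39) = -3.5, so Qd = 248.5 − 3.5P.
Supply slope: (132.5 − 137)/(26 − 29) = 1.5, so Qs = 1.5P + 93.5.
Before the tax: set 248.5 − 3.5P = 1.5P + 93.5 → P* = €31, Q* = 140.
With the tax collected from producers, supply shifts: Qs = 1.5(P − 10) + 93.5.
Solving gives Q = 129.5 with buyers paying €34 and producers receiving €24 (the €10 wedge).
ΔPS is the trapezoid between Q = 129.5 and Q = 140 of height €7: ½ · (140 + 129.5) · 7 = €943.25.

Producer surplus falls by €943.25.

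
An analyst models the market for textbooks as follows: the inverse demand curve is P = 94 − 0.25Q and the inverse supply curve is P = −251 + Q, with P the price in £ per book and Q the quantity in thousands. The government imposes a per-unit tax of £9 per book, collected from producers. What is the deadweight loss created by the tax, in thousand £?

Inverting to Q(P) form: Qd = 376 − 4P; Qs = P + 251.
Without the tax, 376 − 4P = P + 251 gives 5P = 125, so P* = £25 and Q* = 276.
With the tax collected from producers, supply shifts: Qs = (P − 9) + 251.
Solving gives Q = 268.8 with consumers paying £26.8 and producers receiving £17.8 (the £9 wedge).
Quantity falls by |ΔQ| = |276 − 268.8| = 7.2.
DWL = ½ · t · |ΔQ| = ½ · 9 · 7.2 = £32.4.

Deadweight loss = £32.4 thousand.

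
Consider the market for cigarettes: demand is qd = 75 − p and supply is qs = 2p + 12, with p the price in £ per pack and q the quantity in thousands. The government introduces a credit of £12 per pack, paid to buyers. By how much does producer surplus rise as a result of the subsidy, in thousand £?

Producer surplus rises by £232 thousand.

Before the subsidy: set 75 − p = 2p + 12 → p* = £21, q* = 54.
With a per-unit subsidy paid to buyers, each effectively pays p − 12, so demand becomes qd = 75 − (p − 12).
Solving gives q = 62 with buyers paying £13 and producers receiving £25 (the £12 wedge).
ΔPS is the trapezoid between Q = 62 and Q = 54 of height £4: ½ · (54 + 62) · 4 = £232.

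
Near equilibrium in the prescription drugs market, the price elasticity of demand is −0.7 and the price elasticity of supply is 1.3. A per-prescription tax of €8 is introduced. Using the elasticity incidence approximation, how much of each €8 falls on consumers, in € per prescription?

Incidence ratio: consumers' share ≈ εs / (εs + |εd|) = 1.3 / (1.3 + 0.7) = 0.65.
So consumers bear ≈ 0.65 × €8 = €5.2; sellers bear €2.8.

Consumers bear ≈ €5.2 per prescription.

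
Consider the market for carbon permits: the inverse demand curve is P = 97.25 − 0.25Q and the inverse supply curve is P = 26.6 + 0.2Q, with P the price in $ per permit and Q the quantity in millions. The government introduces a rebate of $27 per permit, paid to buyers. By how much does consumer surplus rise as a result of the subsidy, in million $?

Rewrite in direct form: Qd = 389 − 4P and Qs = 5P − 133.
Without the subsidy, 389 − 4P = 5P − 133 gives 9P = 522, so P* = $58 and Q* = 157.
With a per-unit subsidy paid to buyers, each effectively pays P − 27, so demand becomes Qd = 389 − 4(P − 27).
New equilibrium: buyers pay $43, suppliers receive $70, Q = 217. (Wedge: Pb − Ps = −27.)
ΔCS is the trapezoid between Q = 217 and Q = 157 of height $15: ½ · (157 + 217) · 15 = $2805.

Consumer surplus rises by $2805 million.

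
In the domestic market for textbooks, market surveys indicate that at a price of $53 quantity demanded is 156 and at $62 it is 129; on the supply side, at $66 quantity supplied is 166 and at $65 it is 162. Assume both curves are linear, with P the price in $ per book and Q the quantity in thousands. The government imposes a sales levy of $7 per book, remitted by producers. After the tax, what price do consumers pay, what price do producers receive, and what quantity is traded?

Demand slope: (129 − 156)/(62 − 53) = -3, so Qd = 315 − 3P.
Supply slope: (162 − 166)/(65 − 66) = 4, so Qs = 4P − 98.
Without the tax, 315 − 3P = 4P − 98 gives 7P = 413, so P* = $59 and Q* = 138.
With the tax collected from producers, supply shifts: Qs = 4(P − 7) − 98.
New equilibrium: consumers pay $63, producers receive $56, Q = 126. (Wedge: Pb − Ps = 7.)
The less price-elastic side of the market bears the larger share of a per-unit tax.

Consumers pay $63; producers receive $56; quantity = 126.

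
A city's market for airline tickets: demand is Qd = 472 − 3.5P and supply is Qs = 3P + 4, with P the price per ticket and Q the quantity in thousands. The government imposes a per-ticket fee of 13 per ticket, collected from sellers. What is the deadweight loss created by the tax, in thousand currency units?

Deadweight loss = 136.5 thousand.

Without the tax, 472 − 3.5P = 3P + 4 gives 6.5P = 468, so P* = 72 and Q* = 220.
With the tax collected from sellers, supply shifts: Qs = 3(P − 13) + 4.
Solving gives Q = 199 with buyers paying 78 and sellers receiving 65 (the 13 wedge).
Quantity falls by |ΔQ| = |220 − 199| = 21.
DWL = ½ · t · |ΔQ| = ½ · 13 · 21 = 136.5.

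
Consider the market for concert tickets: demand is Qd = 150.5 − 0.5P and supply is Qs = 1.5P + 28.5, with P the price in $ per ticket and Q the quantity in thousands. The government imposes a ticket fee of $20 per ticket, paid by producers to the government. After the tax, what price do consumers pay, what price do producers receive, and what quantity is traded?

Consumers pay $76; producers receive $56; quantity = 112.5.

Without the tax, 150.5 − 0.5P = 1.5P + 28.5 gives 2P = 122, so P* = $61 and Q* = 120.
With the tax collected from producers, supply shifts: Qs = 1.5(P − 20) + 28.5.
New equilibrium: consumers pay $76, producers receive $56, Q = 112.5. (Wedge: Pb − Ps = 20.)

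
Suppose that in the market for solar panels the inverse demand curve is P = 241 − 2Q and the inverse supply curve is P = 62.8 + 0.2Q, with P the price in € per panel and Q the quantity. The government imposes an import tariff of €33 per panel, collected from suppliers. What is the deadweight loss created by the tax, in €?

Deadweight loss = €247.5.

Rewrite in direct form: Qd = 120.5 − 0.5P and Qs = 5P − 314.
Before the tax: set 120.5 − 0.5P = 5P − 314 → P* = €79, Q* = 81.
With the tax collected from suppliers, supply shifts: Qs = 5(P − 33) − 314.
New equilibrium: consumers pay €109, suppliers receive €76, Q = 66. (Wedge: Pb − Ps = 33.)
Quantity falls by |ΔQ| = |81 − 66| = 15.
DWL = ½ · t · |ΔQ| = ½ · 33 · 15 = €247.5.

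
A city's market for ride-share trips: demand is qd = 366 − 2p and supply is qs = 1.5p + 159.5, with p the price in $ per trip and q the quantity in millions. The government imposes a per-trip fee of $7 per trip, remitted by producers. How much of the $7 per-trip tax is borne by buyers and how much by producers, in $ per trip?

Buyers bear $3 per trip; producers bear $4 per trip.

Without the tax, 366 − 2p = 1.5p + 159.5 gives 3.5p = 206.5, so p* = $59 and q* = 248.
With the tax collected from producers, supply shifts: qs = 1.5(p − 7) + 159.5.
Solving gives q = 242 with buyers paying $62 and producers receiving $55 (the $7 wedge).
Burden on buyers: $3; on producers: $4. (They sum to $7.)
The less price-elastic side of the market bears the larger share of a per-unit tax.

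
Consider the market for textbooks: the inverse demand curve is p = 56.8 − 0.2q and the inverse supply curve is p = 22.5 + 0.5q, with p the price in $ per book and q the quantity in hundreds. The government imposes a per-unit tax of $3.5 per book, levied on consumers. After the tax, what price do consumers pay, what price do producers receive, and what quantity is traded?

Consumers pay $48; producers receive $44.5; quantity = 44.

Rewrite in direct form: qd = 284 − 5p and qs = 2p − 45.
Before the tax: set 284 − 5p = 2p − 45 → p* = $47, q* = 49.
With the tax collected from consumers, demand (in seller-price terms) shifts: qd = 284 − 5(p + 3.5).
New equilibrium: consumers pay $48, producers receive $44.5, q = 44. (Wedge: pb − ps = 3.5.)
The less price-elastic side of the market bears the larger share of a per-unit tax.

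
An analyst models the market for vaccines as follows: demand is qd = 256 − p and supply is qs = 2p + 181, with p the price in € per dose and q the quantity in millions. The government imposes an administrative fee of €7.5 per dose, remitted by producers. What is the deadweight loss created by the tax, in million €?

Deadweight loss = €18.75 million.

Before the tax: set 256 − p = 2p + 181 → p* = €25, q* = 231.
With the tax collected from producers, supply shifts: qs = 2(p − 7.5) + 181.
Solving gives q = 226 with consumers paying €30 and producers receiving €22.5 (the €7.5 wedge).
Quantity falls by |ΔQ| = |231 − 226| = 5.
DWL = ½ · t · |ΔQ| = ½ · 7.5 · 5 = €18.75.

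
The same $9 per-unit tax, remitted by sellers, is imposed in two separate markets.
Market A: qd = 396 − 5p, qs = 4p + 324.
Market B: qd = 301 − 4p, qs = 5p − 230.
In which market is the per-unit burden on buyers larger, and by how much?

Market B, by $1.

Market A: pre-tax p* = $8, q* = 356; post-tax q = 336; per-unit burden on buyers = $4.
Market B: pre-tax p* = $59, q* = 65; post-tax q = 45; per-unit burden on buyers = $5.
Difference: $4 vs $5 → market B is larger by $1.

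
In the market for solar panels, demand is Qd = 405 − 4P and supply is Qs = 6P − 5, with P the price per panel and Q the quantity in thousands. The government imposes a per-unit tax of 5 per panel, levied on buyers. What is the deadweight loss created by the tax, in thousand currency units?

Deadweight loss = 30 thousand.

Without the tax, 405 − 4P = 6P − 5 gives 10P = 410, so P* = 41 and Q* = 241.
With the tax collected from buyers, demand (in seller-price terms) shifts: Qd = 405 − 4(P + 5).
New equilibrium: buyers pay 44, producers receive 39, Q = 229. (Wedge: Pb − Ps = 5.)
Quantity falls by |ΔQ| = |241 − 229| = 12.
DWL = ½ · t · |ΔQ| = ½ · 5 · 12 = 30.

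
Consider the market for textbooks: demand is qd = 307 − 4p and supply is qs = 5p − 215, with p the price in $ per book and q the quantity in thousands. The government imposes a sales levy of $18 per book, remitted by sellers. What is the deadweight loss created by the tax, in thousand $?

Deadweight loss = $360 thousand.

Before the tax: set 307 − 4p = 5p − 215 → p* = $58, q* = 75.
With the tax collected from sellers, supply shifts: qs = 5(p − 18) − 215.
Solving gives q = 35 with consumers paying $68 and sellers receiving $50 (the $18 wedge).
Quantity falls by |ΔQ| = |75 − 35| = 40.
DWL = ½ · t · |ΔQ| = ½ · 18 · 40 = $360.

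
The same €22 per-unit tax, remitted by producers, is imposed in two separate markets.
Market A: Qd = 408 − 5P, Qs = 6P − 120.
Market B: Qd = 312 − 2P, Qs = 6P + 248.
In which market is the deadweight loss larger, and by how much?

Market A, by €297.

Market A: pre-tax P* = €48, Q* = 168; post-tax Q = 108; deadweight loss = €660.
Market B: pre-tax P* = €8, Q* = 296; post-tax Q = 263; deadweight loss = €363.
Difference: €660 vs €363 → market A is larger by €297.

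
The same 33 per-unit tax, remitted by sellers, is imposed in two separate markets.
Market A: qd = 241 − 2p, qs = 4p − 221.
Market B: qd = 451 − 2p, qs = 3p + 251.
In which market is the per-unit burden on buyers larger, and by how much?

Market A: pre-tax p* = 77, q* = 87; post-tax q = 43; per-unit burden on buyers = 22.
Market B: pre-tax p* = 40, q* = 371; post-tax q = 331.4; per-unit burden on buyers = 19.8.
Difference: 22 vs 19.8 → market A is larger by 2.2.

Market A, by 2.2.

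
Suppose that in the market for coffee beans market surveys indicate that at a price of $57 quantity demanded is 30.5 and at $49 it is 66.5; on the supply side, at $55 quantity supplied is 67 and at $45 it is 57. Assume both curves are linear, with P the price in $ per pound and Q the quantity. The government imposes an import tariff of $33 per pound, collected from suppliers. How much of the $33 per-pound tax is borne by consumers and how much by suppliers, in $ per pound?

Demand slope: (66.5 − 30.5)/(49 − 57) = -4.5, so Qd = 287 − 4.5P.
Supply slope: (57 − 67)/(45 − 55) = 1, so Qs = P + 12.
Without the tax, 287 − 4.5P = P + 12 gives 5.5P = 275, so P* = $50 and Q* = 62.
With the tax collected from suppliers, supply shifts: Qs = (P − 33) + 12.
New equilibrium: consumers pay $56, suppliers receive $23, Q = 35. (Wedge: Pb − Ps = 33.)
Burden on consumers: $6; on suppliers: $27. (They sum to $33.)
The less price-elastic side of the market bears the larger share of a per-unit tax.

Consumers bear $6 per pound; suppliers bear $27 per pound.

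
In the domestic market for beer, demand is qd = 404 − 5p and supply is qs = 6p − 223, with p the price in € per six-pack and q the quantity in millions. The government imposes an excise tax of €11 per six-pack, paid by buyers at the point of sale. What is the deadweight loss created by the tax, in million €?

Without the tax, 404 − 5p = 6p − 223 gives 11p = 627, so p* = €57 and q* = 119.
With the tax collected from buyers, demand (in seller-price terms) shifts: qd = 404 − 5(p + 11).
New equilibrium: buyers pay €63, suppliers receive €52, q = 89. (Wedge: pb − ps = 11.)
Quantity falls by |ΔQ| = |119 − 89| = 30.
DWL = ½ · t · |ΔQ| = ½ · 11 · 30 = €165.

Deadweight loss = €165 million.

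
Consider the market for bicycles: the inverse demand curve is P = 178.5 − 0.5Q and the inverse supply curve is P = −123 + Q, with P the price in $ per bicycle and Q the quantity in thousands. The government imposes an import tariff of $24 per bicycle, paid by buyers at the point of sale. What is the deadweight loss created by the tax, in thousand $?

Rewrite in direct form: Qd = 357 − 2P and Qs = P + 123.
Before the tax: set 357 − 2P = P + 123 → P* = $78, Q* = 201.
With the tax collected from buyers, demand (in seller-price terms) shifts: Qd = 357 − 2(P + 24).
Solving gives Q = 185 with buyers paying $86 and producers receiving $62 (the $24 wedge).
Quantity falls by |ΔQ| = |201 − 185| = 16.
DWL = ½ · t · |ΔQ| = ½ · 24 · 16 = $192.

Deadweight loss = $192 thousand.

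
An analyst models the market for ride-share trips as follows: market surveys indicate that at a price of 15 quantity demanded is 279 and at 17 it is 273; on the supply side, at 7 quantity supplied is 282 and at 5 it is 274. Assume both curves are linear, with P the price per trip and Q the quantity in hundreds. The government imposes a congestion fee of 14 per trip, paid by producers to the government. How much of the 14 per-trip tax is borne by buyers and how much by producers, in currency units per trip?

Demand slope: (273 − 279)/(17 − 15) = -3, so Qd = 324 − 3P.
Supply slope: (274 − 282)/(5 − 7) = 4, so Qs = 4P + 254.
Without the tax, 324 − 3P = 4P + 254 gives 7P = 70, so P* = 10 and Q* = 294.
With the tax collected from producers, supply shifts: Qs = 4(P − 14) + 254.
Solving gives Q = 270 with buyers paying 18 and producers receiving 4 (the 14 wedge).
Burden on buyers: 8; on producers: 6. (They sum to 14.)
The less price-elastic side of the market bears the larger share of a per-unit tax.

Buyers bear 8 per trip; producers bear 6 per trip.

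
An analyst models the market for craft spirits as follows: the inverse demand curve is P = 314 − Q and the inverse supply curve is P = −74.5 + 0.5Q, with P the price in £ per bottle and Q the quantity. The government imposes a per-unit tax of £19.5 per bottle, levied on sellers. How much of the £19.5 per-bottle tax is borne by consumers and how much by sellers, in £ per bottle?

Rewrite in direct form: Qd = 314 − P and Qs = 2P + 149.
Without the tax, 314 − P = 2P + 149 gives 3P = 165, so P* = £55 and Q* = 259.
With the tax collected from sellers, supply shifts: Qs = 2(P − 19.5) + 149.
New equilibrium: consumers pay £68, sellers receive £48.5, Q = 246. (Wedge: Pb − Ps = 19.5.)
Burden on consumers: £13; on sellers: £6.5. (They sum to £19.5.)
The less price-elastic side of the market bears the larger share of a per-unit tax.

Consumers bear £13 per bottle; sellers bear £6.5 per bottle.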